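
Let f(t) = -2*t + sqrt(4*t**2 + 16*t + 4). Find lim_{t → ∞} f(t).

4

An ∞ − ∞ form. Rationalising with the conjugate, the difference becomes (16t + 4) / (√(4*t^2 + 16*t + 4) + 2t).
For large t the denominator behaves like 2·2t, so the quotient tends to 16/4 = 4.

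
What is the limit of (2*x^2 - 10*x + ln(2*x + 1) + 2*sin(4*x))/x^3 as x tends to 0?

Substitution gives 0/0 (the numerator vanishes to order 3).
Expand each term to order x^3: the coefficient of x^3 in 2·sin(4x) is -64/3 and in ln(1 + 2x) is 8/3.
Lower-order terms cancel with the polynomial part, so the numerator is (-56/3)·x^3 + o(x^3), and the limit is (-56/3)/(1) = -56/3.

-56/3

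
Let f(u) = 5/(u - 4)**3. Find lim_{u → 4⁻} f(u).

As u → 4⁻, (u - 4) → 0⁻, so (u - 4)^3 → 0⁻ and 5/(u - 4)^3 → -∞.

-∞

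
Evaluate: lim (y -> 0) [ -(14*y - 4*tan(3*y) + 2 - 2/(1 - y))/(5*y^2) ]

2/5

Substitution gives 0/0; apply L'Hôpital's rule 2 times.
After differentiating numerator and denominator 2 times the quotient is (-72*tan(3*y)/cos(3*y)^2 + 4/(y - 1)^3)/(-10); at y = 0 this is 2/5.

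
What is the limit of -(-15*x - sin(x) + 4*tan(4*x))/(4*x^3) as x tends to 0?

-171/8

Substitution gives 0/0; apply L'Hôpital's rule 3 times.
After differentiating numerator and denominator 3 times the quotient is (cos(x) + 1536*tan(4*x)^4 + 2048*tan(4*x)^2 + 512)/(-24); at x = 0 this is -171/8.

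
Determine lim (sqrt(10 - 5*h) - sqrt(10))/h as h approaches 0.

-√(10)/4

A 0/0 form; rationalise with √(10 - 5h) + √10. This collapses the numerator to -5h, leaving -5/(√(10 - 5h) + √10) → -5/(2√10) = -√(10)/4.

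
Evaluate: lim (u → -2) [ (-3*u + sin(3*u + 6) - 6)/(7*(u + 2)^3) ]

Direct substitution gives 0/0.
Apply L'Hôpital: lim (3*cos(3*u + 6) - 3)/(21*(u + 2)^2), still 0/0.
Apply L'Hôpital: lim (-9*sin(3*u + 6))/(42*u + 84), still 0/0.
After 3 applications of L'Hôpital's rule the quotient is (-27*cos(3*u + 6))/(42); substituting u = -2 gives -9/14.

-9/14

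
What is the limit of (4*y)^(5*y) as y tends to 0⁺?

Base → 0⁺ and exponent → 0⁺: a 0^0 form.
Take logs: 5y·ln(4y). This is 0·(−∞); rewriting as ln(4y)/(1/(5y)) and applying L'Hôpital gives 0.
Hence the limit is e^0 = 1.

1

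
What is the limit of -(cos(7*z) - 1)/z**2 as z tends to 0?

49/2

Direct substitution gives 0/0.
Apply L'Hôpital: lim (-7*sin(7*z))/(-2*z), still 0/0.
After 2 applications of L'Hôpital's rule the quotient is (-49*cos(7*z))/(-2); substituting z = 0 gives 49/2.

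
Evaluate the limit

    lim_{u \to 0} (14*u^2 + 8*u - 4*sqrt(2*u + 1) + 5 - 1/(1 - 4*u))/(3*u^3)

-22

Substitution gives 0/0; apply L'Hôpital's rule 3 times.
After differentiating numerator and denominator 3 times the quotient is (-384/(4*u - 1)^4 - 12/(2*u + 1)^(5/2))/(18); at u = 0 this is -22.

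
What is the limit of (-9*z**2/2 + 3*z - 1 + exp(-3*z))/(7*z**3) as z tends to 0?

-9/14

Direct substitution gives 0/0.
Apply L'Hôpital: lim (-9*z + 3 - 3*e^(-3*z))/(21*z^2), still 0/0.
Apply L'Hôpital: lim (-9 + 9*e^(-3*z))/(42*z), still 0/0.
After 3 applications of L'Hôpital's rule the quotient is (-27*e^(-3*z))/(42); substituting z = 0 gives -9/14.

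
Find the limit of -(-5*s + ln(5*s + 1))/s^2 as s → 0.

25/2

Direct substitution gives 0/0.
Apply L'Hôpital: lim (-5 + 5/(5*s + 1))/(-2*s), still 0/0.
After 2 applications of L'Hôpital's rule the quotient is (-25/(5*s + 1)^2)/(-2); substituting s = 0 gives 25/2.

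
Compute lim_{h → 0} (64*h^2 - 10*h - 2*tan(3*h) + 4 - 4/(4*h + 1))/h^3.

238

Substitution gives 0/0; apply L'Hôpital's rule 3 times.
After differentiating numerator and denominator 3 times the quotient is (12*(36*(4*h + 1)^4*(cos(6*h) - 2)/(cos(6*h) + 1)^2 + 128)/(4*h + 1)^4)/(6); at h = 0 this is 238.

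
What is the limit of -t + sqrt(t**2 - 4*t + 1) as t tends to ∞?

This has the form ∞ − ∞. Multiply and divide by the conjugate √(t^2 - 4*t + 1) + t.
That gives (-4t + 1) / (√(t^2 - 4*t + 1) + t).
Divide numerator and denominator by t: the limit is -4/(2·1) = -2.

-2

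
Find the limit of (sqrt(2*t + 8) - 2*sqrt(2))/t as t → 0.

√(2)/4

Substitution gives 0/0. Multiply numerator and denominator by the conjugate √(8 + 2t) + √8.
The numerator becomes (8 + 2t) − 8 = 2t, so the expression simplifies to 2/(√(8 + 2t) + √8).
Letting t → 0 gives 2/(2√8) = √(2)/4.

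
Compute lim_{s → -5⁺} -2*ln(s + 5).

As s → -5⁺, s + 5 → 0⁺ and ln(s + 5) → −∞.
Multiplying by -2 gives ∞.

∞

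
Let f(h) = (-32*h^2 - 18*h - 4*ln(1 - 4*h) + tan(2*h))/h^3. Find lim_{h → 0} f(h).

88

Substitution gives 0/0 (the numerator vanishes to order 3).
Expand each term to order h^3: the coefficient of h^3 in -4·ln(1 - 4h) is 256/3 and in tan(2h) is 8/3.
Lower-order terms cancel with the polynomial part, so the numerator is (88)·h^3 + o(h^3), and the limit is (88)/(1) = 88.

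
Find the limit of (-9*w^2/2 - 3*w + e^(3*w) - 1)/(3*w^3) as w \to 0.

Direct substitution gives 0/0.
Apply L'Hôpital: lim (-9*w + 3*e^(3*w) - 3)/(9*w^2), still 0/0.
Apply L'Hôpital: lim (9*e^(3*w) - 9)/(18*w), still 0/0.
After 3 applications of L'Hôpital's rule the quotient is (27*e^(3*w))/(18); substituting w = 0 gives 3/2.

3/2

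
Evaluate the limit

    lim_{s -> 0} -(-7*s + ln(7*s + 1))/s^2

49/2

Direct substitution gives 0/0.
Apply L'Hôpital: lim (-7 + 7/(7*s + 1))/(-2*s), still 0/0.
After 2 applications of L'Hôpital's rule the quotient is (-49/(7*s + 1)^2)/(-2); substituting s = 0 gives 49/2.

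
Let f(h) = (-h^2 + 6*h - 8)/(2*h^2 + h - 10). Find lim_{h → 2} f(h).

Since h = 2 makes numerator and denominator zero, (h - 2) divides both.
Cancelling it gives (4 - h)/(2*h + 5); now plug in h = 2 to get 2/9.

2/9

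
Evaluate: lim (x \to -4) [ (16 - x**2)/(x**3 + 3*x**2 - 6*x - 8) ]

Since x = -4 makes numerator and denominator zero, (x + 4) divides both.
Cancelling it gives (4 - x)/(x^2 - x - 2); now plug in x = -4 to get 4/9.

4/9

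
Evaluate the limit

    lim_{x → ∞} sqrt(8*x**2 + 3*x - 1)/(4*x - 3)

For large |x|, √(8*x^2 + 3*x - 1) ≈ √8·|x| and the denominator ≈ 4x.
Since x → +∞, |x| = x, giving √8/(4) = √(2)/2.

√(2)/2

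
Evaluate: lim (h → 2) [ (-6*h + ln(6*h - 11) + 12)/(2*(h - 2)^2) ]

Direct substitution gives 0/0.
Apply L'Hôpital: lim (-6 + 6/(6*h - 11))/(4*h - 8), still 0/0.
After 2 applications of L'Hôpital's rule the quotient is (-36/(6*h - 11)^2)/(4); substituting h = 2 gives -9.

-9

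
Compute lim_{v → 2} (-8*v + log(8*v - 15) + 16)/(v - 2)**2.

Direct substitution gives 0/0.
Apply L'Hôpital: lim (-8 + 8/(8*v - 15))/(2*v - 4), still 0/0.
After 2 applications of L'Hôpital's rule the quotient is (-64/(8*v - 15)^2)/(2); substituting v = 2 gives -32.

-32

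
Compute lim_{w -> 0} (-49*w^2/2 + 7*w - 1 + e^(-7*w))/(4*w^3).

Direct substitution gives 0/0.
Apply L'Hôpital: lim (-49*w + 7 - 7*e^(-7*w))/(12*w^2), still 0/0.
Apply L'Hôpital: lim (-49 + 49*e^(-7*w))/(24*w), still 0/0.
After 3 applications of L'Hôpital's rule the quotient is (-343*e^(-7*w))/(24); substituting w = 0 gives -343/24.

-343/24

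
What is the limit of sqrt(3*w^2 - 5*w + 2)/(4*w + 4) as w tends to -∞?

-√(3)/4

For large |w|, √(3*w^2 - 5*w + 2) ≈ √3·|w| and the denominator ≈ 4w.
Since w → −∞, |w| = −w, giving −√3/(4) = -√(3)/4.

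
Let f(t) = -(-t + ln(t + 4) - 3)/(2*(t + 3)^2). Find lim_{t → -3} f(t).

Direct substitution gives 0/0.
Apply L'Hôpital: lim (-1 + 1/(t + 4))/(-4*t - 12), still 0/0.
After 2 applications of L'Hôpital's rule the quotient is (-1/(t + 4)^2)/(-4); substituting t = -3 gives 1/4.

1/4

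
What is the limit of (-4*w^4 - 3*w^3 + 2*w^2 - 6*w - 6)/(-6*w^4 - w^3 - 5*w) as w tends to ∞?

2/3

Numerator and denominator both have degree 4.
Dividing every term by w^4, all lower-order terms vanish and the limit is the ratio of leading coefficients, -4/(-6) = 2/3.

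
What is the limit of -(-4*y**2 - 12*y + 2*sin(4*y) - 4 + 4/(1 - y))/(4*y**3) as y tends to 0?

13/3

Substitution gives 0/0 (the numerator vanishes to order 3).
Expand each term to order y^3: the coefficient of y^3 in 4·1/(1 - y) is 4 and in 2·sin(4y) is -64/3.
Lower-order terms cancel with the polynomial part, so the numerator is (-52/3)·y^3 + o(y^3), and the limit is (-52/3)/(-4) = 13/3.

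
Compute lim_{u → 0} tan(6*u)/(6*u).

1

Substitution gives 0/0.
Since tan(θ)/θ → 1 as θ → 0, tan(6u)/(6u) → 1 and the limit is 6/6 = 1.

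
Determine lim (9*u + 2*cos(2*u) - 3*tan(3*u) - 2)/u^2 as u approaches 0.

Substitution gives 0/0; apply L'Hôpital's rule 2 times.
After differentiating numerator and denominator 2 times the quotient is (-54*sin(3*u)/cos(3*u)^3 - 8*cos(2*u))/(2); at u = 0 this is -4.

-4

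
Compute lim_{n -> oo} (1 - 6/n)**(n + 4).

e^(-6)

Let L be the limit and take ln: ln L = lim (n + 4)·ln(1 - 6/n) = lim (n + 4)·(-6/n + O(1/n²)) = -6.
Hence L = e^(-6).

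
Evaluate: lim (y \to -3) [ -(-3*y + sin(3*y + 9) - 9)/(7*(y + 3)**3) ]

Direct substitution gives 0/0.
Apply L'Hôpital: lim (3*cos(3*y + 9) - 3)/(-21*(y + 3)^2), still 0/0.
Apply L'Hôpital: lim (-9*sin(3*y + 9))/(-42*y - 126), still 0/0.
After 3 applications of L'Hôpital's rule the quotient is (-27*cos(3*y + 9))/(-42); substituting y = -3 gives 9/14.

9/14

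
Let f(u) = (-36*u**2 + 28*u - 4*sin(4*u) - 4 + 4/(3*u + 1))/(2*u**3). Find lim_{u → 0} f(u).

-98/3

Substitution gives 0/0 (the numerator vanishes to order 3).
Expand each term to order u^3: the coefficient of u^3 in 4·1/(1 + 3u) is -108 and in -4·sin(4u) is 128/3.
Lower-order terms cancel with the polynomial part, so the numerator is (-196/3)·u^3 + o(u^3), and the limit is (-196/3)/(2) = -98/3.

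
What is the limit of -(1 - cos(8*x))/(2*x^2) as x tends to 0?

-16

Substitution gives 0/0.
Use (1 − cos u)/u² → 1/2 with u = 8x: the limit is 8²/(2·(-2)) = -16.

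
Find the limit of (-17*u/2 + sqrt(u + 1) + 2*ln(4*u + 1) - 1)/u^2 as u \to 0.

-129/8

Substitution gives 0/0; apply L'Hôpital's rule 2 times.
After differentiating numerator and denominator 2 times the quotient is (-32/(4*u + 1)^2 - 1/(4*(u + 1)^(3/2)))/(2); at u = 0 this is -129/8.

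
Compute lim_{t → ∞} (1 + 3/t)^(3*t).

e^(9)

Let L be the limit and take ln: ln L = lim (3t)·ln(1 + 3/t) = lim (3t)·(3/t + O(1/t²)) = 9.
Hence L = e^(9).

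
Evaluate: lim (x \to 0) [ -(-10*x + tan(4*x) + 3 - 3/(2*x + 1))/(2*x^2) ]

6

Substitution gives 0/0 (the numerator vanishes to order 2).
Expand each term to order x^2: the coefficient of x^2 in -3·1/(1 + 2x) is -12 and in tan(4x) is 0.
Lower-order terms cancel with the polynomial part, so the numerator is (-12)·x^2 + o(x^2), and the limit is (-12)/(-2) = 6.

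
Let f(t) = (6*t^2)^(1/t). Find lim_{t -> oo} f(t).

1

Base → ∞ and exponent → 0: an ∞^0 form.
Take logs: (1/t)·ln(6·t^2) = (ln 6 + 2·ln t)/t → 0.
So the limit is e^0 = 1.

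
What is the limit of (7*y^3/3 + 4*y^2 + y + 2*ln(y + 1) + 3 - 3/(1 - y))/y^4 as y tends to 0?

-7/2

Substitution gives 0/0; apply L'Hôpital's rule 4 times.
After differentiating numerator and denominator 4 times the quotient is (-12/(y + 1)^4 + 72/(y - 1)^5)/(24); at y = 0 this is -7/2.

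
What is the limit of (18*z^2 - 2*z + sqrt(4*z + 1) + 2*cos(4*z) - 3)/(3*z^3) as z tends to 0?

Substitution gives 0/0; apply L'Hôpital's rule 3 times.
After differentiating numerator and denominator 3 times the quotient is (128*sin(4*z) + 24/(4*z + 1)^(5/2))/(18); at z = 0 this is 4/3.

4/3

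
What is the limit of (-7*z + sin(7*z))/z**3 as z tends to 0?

Direct substitution gives 0/0.
Apply L'Hôpital: lim (7*cos(7*z) - 7)/(3*z^2), still 0/0.
Apply L'Hôpital: lim (-49*sin(7*z))/(6*z), still 0/0.
After 3 applications of L'Hôpital's rule the quotient is (-343*cos(7*z))/(6); substituting z = 0 gives -343/6.

-343/6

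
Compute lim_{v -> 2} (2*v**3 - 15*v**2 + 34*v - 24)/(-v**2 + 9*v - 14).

-2/5

Direct substitution gives 0/0, so factor. Both numerator and denominator have (v - 2) as a factor.
After cancelling, the expression reduces to (2*v^2 - 11*v + 12)/(7 - v).
Substituting v = 2 gives -2/5.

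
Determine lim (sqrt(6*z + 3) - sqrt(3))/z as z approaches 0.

A 0/0 form; rationalise with √(3 + 6z) + √3. This collapses the numerator to 6z, leaving 6/(√(3 + 6z) + √3) → 6/(2√3) = √(3).

√(3)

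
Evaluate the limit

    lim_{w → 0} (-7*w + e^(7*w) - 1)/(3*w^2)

Direct substitution gives 0/0.
Apply L'Hôpital: lim (7*e^(7*w) - 7)/(6*w), still 0/0.
After 2 applications of L'Hôpital's rule the quotient is (49*e^(7*w))/(6); substituting w = 0 gives 49/6.

49/6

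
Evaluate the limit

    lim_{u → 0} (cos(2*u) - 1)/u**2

Direct substitution gives 0/0.
Apply L'Hôpital: lim (-2*sin(2*u))/(2*u), still 0/0.
After 2 applications of L'Hôpital's rule the quotient is (-4*cos(2*u))/(2); substituting u = 0 gives -2.

-2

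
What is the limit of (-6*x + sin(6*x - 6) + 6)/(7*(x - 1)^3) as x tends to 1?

-36/7

Direct substitution gives 0/0.
Apply L'Hôpital: lim (6*cos(6*x - 6) - 6)/(21*(x - 1)^2), still 0/0.
Apply L'Hôpital: lim (-36*sin(6*x - 6))/(42*x - 42), still 0/0.
After 3 applications of L'Hôpital's rule the quotient is (-216*cos(6*x - 6))/(42); substituting x = 1 gives -36/7.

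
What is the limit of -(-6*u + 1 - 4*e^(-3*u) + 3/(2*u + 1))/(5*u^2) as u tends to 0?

6/5

Substitution gives 0/0; apply L'Hôpital's rule 2 times.
After differentiating numerator and denominator 2 times the quotient is (-36*e^(-3*u) + 24/(2*u + 1)^3)/(-10); at u = 0 this is 6/5.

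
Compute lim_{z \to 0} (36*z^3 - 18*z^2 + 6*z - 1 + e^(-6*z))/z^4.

Direct substitution gives 0/0.
Apply L'Hôpital: lim (108*z^2 - 36*z + 6 - 6*e^(-6*z))/(4*z^3), still 0/0.
Apply L'Hôpital: lim (216*z - 36 + 36*e^(-6*z))/(12*z^2), still 0/0.
Apply L'Hôpital: lim (216 - 216*e^(-6*z))/(24*z), still 0/0.
After 4 applications of L'Hôpital's rule the quotient is (1296*e^(-6*z))/(24); substituting z = 0 gives 54.

54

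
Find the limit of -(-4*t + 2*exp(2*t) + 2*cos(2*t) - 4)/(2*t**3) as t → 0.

Substitution gives 0/0 (the numerator vanishes to order 3).
Expand each term to order t^3: the coefficient of t^3 in 2·e^(2t) is 8/3 and in 2·cos(2t) is 0.
Lower-order terms cancel with the polynomial part, so the numerator is (8/3)·t^3 + o(t^3), and the limit is (8/3)/(-2) = -4/3.

-4/3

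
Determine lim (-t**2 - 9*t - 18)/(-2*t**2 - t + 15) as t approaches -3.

-3/11

Direct substitution gives 0/0, so factor. Both numerator and denominator have (t + 3) as a factor.
After cancelling, the expression reduces to (-t - 6)/(5 - 2*t).
Substituting t = -3 gives -3/11.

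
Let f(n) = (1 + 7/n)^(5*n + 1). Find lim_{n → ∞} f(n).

e^(35)

The base → 1 and the exponent → ∞: a 1^∞ form.
Take logarithms: (5n + 1)·ln(1 + 7/n). Since ln(1+u) ~ u for small u, this behaves like (5n)·(7/n) → 35.
So the limit is e^(35).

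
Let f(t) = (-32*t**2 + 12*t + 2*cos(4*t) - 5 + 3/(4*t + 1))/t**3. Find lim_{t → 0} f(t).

-192

Substitution gives 0/0 (the numerator vanishes to order 3).
Expand each term to order t^3: the coefficient of t^3 in 3·1/(1 + 4t) is -192 and in 2·cos(4t) is 0.
Lower-order terms cancel with the polynomial part, so the numerator is (-192)·t^3 + o(t^3), and the limit is (-192)/(1) = -192.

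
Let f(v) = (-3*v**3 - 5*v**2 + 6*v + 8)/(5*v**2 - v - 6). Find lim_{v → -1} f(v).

At v = -1 both the top and bottom vanish — a removable singularity. Factoring out (v + 1) from each leaves (-3*v^2 - 2*v + 8)/(5*v - 6), which at v = -1 equals -7/11.

-7/11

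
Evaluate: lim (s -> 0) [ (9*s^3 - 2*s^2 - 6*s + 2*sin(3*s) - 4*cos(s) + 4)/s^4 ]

Substitution gives 0/0 (the numerator vanishes to order 4).
Expand each term to order s^4: the coefficient of s^4 in 2·sin(3s) is 0 and in -4·cos(s) is -1/6.
Lower-order terms cancel with the polynomial part, so the numerator is (-1/6)·s^4 + o(s^4), and the limit is (-1/6)/(1) = -1/6.

-1/6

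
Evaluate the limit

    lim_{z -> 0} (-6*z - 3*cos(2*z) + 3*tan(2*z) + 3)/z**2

6

Substitution gives 0/0 (the numerator vanishes to order 2).
Expand each term to order z^2: the coefficient of z^2 in 3·tan(2z) is 0 and in -3·cos(2z) is 6.
Lower-order terms cancel with the polynomial part, so the numerator is (6)·z^2 + o(z^2), and the limit is (6)/(1) = 6.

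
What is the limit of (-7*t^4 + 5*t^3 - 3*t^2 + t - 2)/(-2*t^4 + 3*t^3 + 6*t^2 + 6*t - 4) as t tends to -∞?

Numerator and denominator both have degree 4.
Dividing every term by t^4, all lower-order terms vanish and the limit is the ratio of leading coefficients, -7/(-2) = 7/2.

7/2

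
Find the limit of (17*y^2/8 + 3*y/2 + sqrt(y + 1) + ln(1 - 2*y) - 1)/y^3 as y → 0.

Substitution gives 0/0 (the numerator vanishes to order 3).
Expand each term to order y^3: the coefficient of y^3 in ln(1 - 2y) is -8/3 and in √(1 + y) is 1/16.
Lower-order terms cancel with the polynomial part, so the numerator is (-125/48)·y^3 + o(y^3), and the limit is (-125/48)/(1) = -125/48.

-125/48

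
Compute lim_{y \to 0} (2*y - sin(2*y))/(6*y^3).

Direct substitution gives 0/0.
Apply L'Hôpital: lim (2 - 2*cos(2*y))/(18*y^2), still 0/0.
Apply L'Hôpital: lim (4*sin(2*y))/(36*y), still 0/0.
After 3 applications of L'Hôpital's rule the quotient is (8*cos(2*y))/(36); substituting y = 0 gives 2/9.

2/9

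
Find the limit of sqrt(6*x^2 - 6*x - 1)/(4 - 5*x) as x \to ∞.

For large |x|, √(6*x^2 - 6*x - 1) ≈ √6·|x| and the denominator ≈ -5x.
Since x → +∞, |x| = x, giving √6/(-5) = -√(6)/5.

-√(6)/5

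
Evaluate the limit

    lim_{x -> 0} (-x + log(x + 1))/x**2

Direct substitution gives 0/0.
Apply L'Hôpital: lim (-1 + 1/(x + 1))/(2*x), still 0/0.
After 2 applications of L'Hôpital's rule the quotient is (-1/(x + 1)^2)/(2); substituting x = 0 gives -1/2.

-1/2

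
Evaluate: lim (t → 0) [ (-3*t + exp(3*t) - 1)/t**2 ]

Direct substitution gives 0/0.
Apply L'Hôpital: lim (3*e^(3*t) - 3)/(2*t), still 0/0.
After 2 applications of L'Hôpital's rule the quotient is (9*e^(3*t))/(2); substituting t = 0 gives 9/2.

9/2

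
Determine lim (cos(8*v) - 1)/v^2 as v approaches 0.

Direct substitution gives 0/0.
Apply L'Hôpital: lim (-8*sin(8*v))/(2*v), still 0/0.
After 2 applications of L'Hôpital's rule the quotient is (-64*cos(8*v))/(2); substituting v = 0 gives -32.

-32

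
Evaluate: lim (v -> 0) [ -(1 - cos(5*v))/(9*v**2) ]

Substitution gives 0/0.
Use (1 − cos u)/u² → 1/2 with u = 5v: the limit is 5²/(2·(-9)) = -25/18.

-25/18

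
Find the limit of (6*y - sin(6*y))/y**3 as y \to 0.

Direct substitution gives 0/0.
Apply L'Hôpital: lim (6 - 6*cos(6*y))/(3*y^2), still 0/0.
Apply L'Hôpital: lim (36*sin(6*y))/(6*y), still 0/0.
After 3 applications of L'Hôpital's rule the quotient is (216*cos(6*y))/(6); substituting y = 0 gives 36.

36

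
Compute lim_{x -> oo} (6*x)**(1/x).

1

Base → ∞ and exponent → 0: an ∞^0 form.
Take logs: (1/x)·ln(6·x^1) = (ln 6 + 1·ln x)/x → 0.
So the limit is e^0 = 1.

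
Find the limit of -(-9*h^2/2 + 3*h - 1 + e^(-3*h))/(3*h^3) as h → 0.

Direct substitution gives 0/0.
Apply L'Hôpital: lim (-9*h + 3 - 3*e^(-3*h))/(-9*h^2), still 0/0.
Apply L'Hôpital: lim (-9 + 9*e^(-3*h))/(-18*h), still 0/0.
After 3 applications of L'Hôpital's rule the quotient is (-27*e^(-3*h))/(-18); substituting h = 0 gives 3/2.

3/2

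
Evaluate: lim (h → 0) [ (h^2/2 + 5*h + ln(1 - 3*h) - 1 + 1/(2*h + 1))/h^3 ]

Substitution gives 0/0; apply L'Hôpital's rule 3 times.
After differentiating numerator and denominator 3 times the quotient is (54/(3*h - 1)^3 - 48/(2*h + 1)^4)/(6); at h = 0 this is -17.

-17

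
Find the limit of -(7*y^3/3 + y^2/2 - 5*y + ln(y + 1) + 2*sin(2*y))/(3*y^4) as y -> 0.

Substitution gives 0/0; apply L'Hôpital's rule 4 times.
After differentiating numerator and denominator 4 times the quotient is (32*sin(2*y) - 6/(y + 1)^4)/(-72); at y = 0 this is 1/12.

1/12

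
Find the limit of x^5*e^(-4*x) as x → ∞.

Write as x^5/e^{4x}, an ∞/∞ form.
Exponential growth dominates any polynomial, so repeated L'Hôpital (or the standard result) gives 0.

0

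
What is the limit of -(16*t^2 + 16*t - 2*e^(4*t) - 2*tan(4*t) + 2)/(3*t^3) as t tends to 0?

64/3

Substitution gives 0/0 (the numerator vanishes to order 3).
Expand each term to order t^3: the coefficient of t^3 in -2·tan(4t) is -128/3 and in -2·e^(4t) is -64/3.
Lower-order terms cancel with the polynomial part, so the numerator is (-64)·t^3 + o(t^3), and the limit is (-64)/(-3) = 64/3.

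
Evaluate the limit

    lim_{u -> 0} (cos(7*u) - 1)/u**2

-49/2

Direct substitution gives 0/0.
Apply L'Hôpital: lim (-7*sin(7*u))/(2*u), still 0/0.
After 2 applications of L'Hôpital's rule the quotient is (-49*cos(7*u))/(2); substituting u = 0 gives -49/2.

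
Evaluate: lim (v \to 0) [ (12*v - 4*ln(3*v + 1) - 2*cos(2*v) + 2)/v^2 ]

22

Substitution gives 0/0 (the numerator vanishes to order 2).
Expand each term to order v^2: the coefficient of v^2 in -4·ln(1 + 3v) is 18 and in -2·cos(2v) is 4.
Lower-order terms cancel with the polynomial part, so the numerator is (22)·v^2 + o(v^2), and the limit is (22)/(1) = 22.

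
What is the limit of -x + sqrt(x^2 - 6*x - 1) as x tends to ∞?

An ∞ − ∞ form. Rationalising with the conjugate, the difference becomes (-6x - 1) / (√(x^2 - 6*x - 1) + x).
For large x the denominator behaves like 2·x, so the quotient tends to -6/2 = -3.

-3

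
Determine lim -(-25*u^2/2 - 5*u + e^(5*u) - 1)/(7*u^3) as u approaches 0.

Direct substitution gives 0/0.
Apply L'Hôpital: lim (-25*u + 5*e^(5*u) - 5)/(-21*u^2), still 0/0.
Apply L'Hôpital: lim (25*e^(5*u) - 25)/(-42*u), still 0/0.
After 3 applications of L'Hôpital's rule the quotient is (125*e^(5*u))/(-42); substituting u = 0 gives -125/42.

-125/42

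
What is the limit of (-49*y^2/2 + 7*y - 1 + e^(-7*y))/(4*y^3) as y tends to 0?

-343/24

Direct substitution gives 0/0.
Apply L'Hôpital: lim (-49*y + 7 - 7*e^(-7*y))/(12*y^2), still 0/0.
Apply L'Hôpital: lim (-49 + 49*e^(-7*y))/(24*y), still 0/0.
After 3 applications of L'Hôpital's rule the quotient is (-343*e^(-7*y))/(24); substituting y = 0 gives -343/24.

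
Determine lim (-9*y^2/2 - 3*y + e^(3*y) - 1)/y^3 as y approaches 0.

9/2

Direct substitution gives 0/0.
Apply L'Hôpital: lim (-9*y + 3*e^(3*y) - 3)/(3*y^2), still 0/0.
Apply L'Hôpital: lim (9*e^(3*y) - 9)/(6*y), still 0/0.
After 3 applications of L'Hôpital's rule the quotient is (27*e^(3*y))/(6); substituting y = 0 gives 9/2.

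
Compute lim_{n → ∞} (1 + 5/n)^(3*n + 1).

Let L be the limit and take ln: ln L = lim (3n + 1)·ln(1 + 5/n) = lim (3n + 1)·(5/n + O(1/n²)) = 15.
Hence L = e^(15).

e^(15)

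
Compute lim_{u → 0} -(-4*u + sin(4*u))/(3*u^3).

Direct substitution gives 0/0.
Apply L'Hôpital: lim (4*cos(4*u) - 4)/(-9*u^2), still 0/0.
Apply L'Hôpital: lim (-16*sin(4*u))/(-18*u), still 0/0.
After 3 applications of L'Hôpital's rule the quotient is (-64*cos(4*u))/(-18); substituting u = 0 gives 32/9.

32/9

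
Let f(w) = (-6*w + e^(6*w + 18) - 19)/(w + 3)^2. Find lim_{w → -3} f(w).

18

Direct substitution gives 0/0.
Apply L'Hôpital: lim (6*e^(6*w + 18) - 6)/(2*w + 6), still 0/0.
After 2 applications of L'Hôpital's rule the quotient is (36*e^(6*w + 18))/(2); substituting w = -3 gives 18.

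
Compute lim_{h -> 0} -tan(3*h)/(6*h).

-1/2

Substitution gives 0/0.
Since tan(u)/u → 1 as u → 0, tan(3h)/(3h) → 1 and the limit is 3/(-6) = -1/2.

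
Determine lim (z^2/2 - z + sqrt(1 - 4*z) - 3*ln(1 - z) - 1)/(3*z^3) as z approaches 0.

-1

Substitution gives 0/0 (the numerator vanishes to order 3).
Expand each term to order z^3: the coefficient of z^3 in -3·ln(1 - z) is 1 and in √(1 - 4z) is -4.
Lower-order terms cancel with the polynomial part, so the numerator is (-3)·z^3 + o(z^3), and the limit is (-3)/(3) = -1.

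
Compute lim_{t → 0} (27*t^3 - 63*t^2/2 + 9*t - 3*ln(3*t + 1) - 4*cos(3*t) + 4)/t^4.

189/4

Substitution gives 0/0 (the numerator vanishes to order 4).
Expand each term to order t^4: the coefficient of t^4 in -4·cos(3t) is -27/2 and in -3·ln(1 + 3t) is 243/4.
Lower-order terms cancel with the polynomial part, so the numerator is (189/4)·t^4 + o(t^4), and the limit is (189/4)/(1) = 189/4.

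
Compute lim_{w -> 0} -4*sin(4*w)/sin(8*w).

Substitution gives 0/0.
Divide numerator and denominator by w: sin(4w)/w → 4 and sin(8w)/w → 8, so the limit is -4·4/8 = -2.

-2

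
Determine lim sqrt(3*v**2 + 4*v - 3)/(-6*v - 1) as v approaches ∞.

-√(3)/6

For large |v|, √(3*v^2 + 4*v - 3) ≈ √3·|v| and the denominator ≈ -6v.
Since v → +∞, |v| = v, giving √3/(-6) = -√(3)/6.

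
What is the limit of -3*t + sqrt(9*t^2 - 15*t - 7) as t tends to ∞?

-5/2

This has the form ∞ − ∞. Multiply and divide by the conjugate √(9*t^2 - 15*t - 7) + 3t.
That gives (-15t - 7) / (√(9*t^2 - 15*t - 7) + 3t).
Divide numerator and denominator by t: the limit is -15/(2·3) = -5/2.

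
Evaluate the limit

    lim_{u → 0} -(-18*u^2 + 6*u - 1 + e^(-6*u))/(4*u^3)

Direct substitution gives 0/0.
Apply L'Hôpital: lim (-36*u + 6 - 6*e^(-6*u))/(-12*u^2), still 0/0.
Apply L'Hôpital: lim (-36 + 36*e^(-6*u))/(-24*u), still 0/0.
After 3 applications of L'Hôpital's rule the quotient is (-216*e^(-6*u))/(-24); substituting u = 0 gives 9.

9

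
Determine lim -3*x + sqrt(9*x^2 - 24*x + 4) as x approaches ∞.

-4

This has the form ∞ − ∞. Multiply and divide by the conjugate √(9*x^2 - 24*x + 4) + 3x.
That gives (-24x + 4) / (√(9*x^2 - 24*x + 4) + 3x).
Divide numerator and denominator by x: the limit is -24/(2·3) = -4.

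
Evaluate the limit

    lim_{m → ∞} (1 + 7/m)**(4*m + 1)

e^(28)

The base → 1 and the exponent → ∞: a 1^∞ form.
Take logarithms: (4m + 1)·ln(1 + 7/m). Since ln(1+u) ~ u for small u, this behaves like (4m)·(7/m) → 28.
So the limit is e^(28).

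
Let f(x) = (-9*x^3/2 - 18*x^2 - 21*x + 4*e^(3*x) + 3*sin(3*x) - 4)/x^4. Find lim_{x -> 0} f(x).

Substitution gives 0/0 (the numerator vanishes to order 4).
Expand each term to order x^4: the coefficient of x^4 in 4·e^(3x) is 27/2 and in 3·sin(3x) is 0.
Lower-order terms cancel with the polynomial part, so the numerator is (27/2)·x^4 + o(x^4), and the limit is (27/2)/(1) = 27/2.

27/2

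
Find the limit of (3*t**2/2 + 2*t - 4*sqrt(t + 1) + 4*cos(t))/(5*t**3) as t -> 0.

-1/20

Substitution gives 0/0; apply L'Hôpital's rule 3 times.
After differentiating numerator and denominator 3 times the quotient is (4*sin(t) - 3/(2*(t + 1)^(5/2)))/(30); at t = 0 this is -1/20.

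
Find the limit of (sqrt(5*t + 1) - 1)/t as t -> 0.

A 0/0 form; rationalise with √(1 + 5t) + √1. This collapses the numerator to 5t, leaving 5/(√(1 + 5t) + √1) → 5/(2√1) = 5/2.

5/2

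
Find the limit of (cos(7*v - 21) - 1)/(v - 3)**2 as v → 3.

Direct substitution gives 0/0.
Apply L'Hôpital: lim (-7*sin(7*v - 21))/(2*v - 6), still 0/0.
After 2 applications of L'Hôpital's rule the quotient is (-49*cos(7*v - 21))/(2); substituting v = 3 gives -49/2.

-49/2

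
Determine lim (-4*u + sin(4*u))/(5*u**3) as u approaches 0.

Direct substitution gives 0/0.
Apply L'Hôpital: lim (4*cos(4*u) - 4)/(15*u^2), still 0/0.
Apply L'Hôpital: lim (-16*sin(4*u))/(30*u), still 0/0.
After 3 applications of L'Hôpital's rule the quotient is (-64*cos(4*u))/(30); substituting u = 0 gives -32/15.

-32/15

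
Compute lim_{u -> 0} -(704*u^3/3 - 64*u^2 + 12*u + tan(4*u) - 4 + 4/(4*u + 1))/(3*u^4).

-1024/3

Substitution gives 0/0 (the numerator vanishes to order 4).
Expand each term to order u^4: the coefficient of u^4 in tan(4u) is 0 and in 4·1/(1 + 4u) is 1024.
Lower-order terms cancel with the polynomial part, so the numerator is (1024)·u^4 + o(u^4), and the limit is (1024)/(-3) = -1024/3.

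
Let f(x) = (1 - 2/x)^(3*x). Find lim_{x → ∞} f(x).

e^(-6)

The base → 1 and the exponent → ∞: a 1^∞ form.
Take logarithms: (3x)·ln(1 - 2/x). Since ln(1+u) ~ u for small u, this behaves like (3x)·(-2/x) → -6.
So the limit is e^(-6).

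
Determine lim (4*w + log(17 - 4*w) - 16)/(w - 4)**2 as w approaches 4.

Direct substitution gives 0/0.
Apply L'Hôpital: lim (4 - 4/(17 - 4*w))/(2*w - 8), still 0/0.
After 2 applications of L'Hôpital's rule the quotient is (-16/(17 - 4*w)^2)/(2); substituting w = 4 gives -8.

-8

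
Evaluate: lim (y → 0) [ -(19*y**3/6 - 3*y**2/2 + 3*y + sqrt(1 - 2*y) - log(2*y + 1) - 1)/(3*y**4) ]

-9/8

Substitution gives 0/0; apply L'Hôpital's rule 4 times.
After differentiating numerator and denominator 4 times the quotient is (96/(2*y + 1)^4 - 15/(1 - 2*y)^(7/2))/(-72); at y = 0 this is -9/8.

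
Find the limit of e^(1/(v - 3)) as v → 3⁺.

As v → 3⁺, 1/(v - 3) → +∞, so e^(1/(v - 3)) → ∞.

∞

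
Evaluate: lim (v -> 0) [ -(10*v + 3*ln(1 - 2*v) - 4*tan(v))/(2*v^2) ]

Substitution gives 0/0 (the numerator vanishes to order 2).
Expand each term to order v^2: the coefficient of v^2 in 3·ln(1 - 2v) is -6 and in -4·tan(v) is 0.
Lower-order terms cancel with the polynomial part, so the numerator is (-6)·v^2 + o(v^2), and the limit is (-6)/(-2) = 3.

3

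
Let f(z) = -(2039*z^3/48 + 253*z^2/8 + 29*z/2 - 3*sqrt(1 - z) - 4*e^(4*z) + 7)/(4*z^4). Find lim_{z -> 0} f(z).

16339/1536

Substitution gives 0/0 (the numerator vanishes to order 4).
Expand each term to order z^4: the coefficient of z^4 in -4·e^(4z) is -128/3 and in -3·√(1 - z) is 15/128.
Lower-order terms cancel with the polynomial part, so the numerator is (-16339/384)·z^4 + o(z^4), and the limit is (-16339/384)/(-4) = 16339/1536.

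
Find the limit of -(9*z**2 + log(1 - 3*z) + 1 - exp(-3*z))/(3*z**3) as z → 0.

3/2

Substitution gives 0/0 (the numerator vanishes to order 3).
Expand each term to order z^3: the coefficient of z^3 in −e^(-3z) is 9/2 and in ln(1 - 3z) is -9.
Lower-order terms cancel with the polynomial part, so the numerator is (-9/2)·z^3 + o(z^3), and the limit is (-9/2)/(-3) = 3/2.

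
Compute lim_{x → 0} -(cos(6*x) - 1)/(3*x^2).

6

Direct substitution gives 0/0.
Apply L'Hôpital: lim (-6*sin(6*x))/(-6*x), still 0/0.
After 2 applications of L'Hôpital's rule the quotient is (-36*cos(6*x))/(-6); substituting x = 0 gives 6.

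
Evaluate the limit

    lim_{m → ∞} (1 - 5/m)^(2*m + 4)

e^(-10)

The base → 1 and the exponent → ∞: a 1^∞ form.
Take logarithms: (2m + 4)·ln(1 - 5/m). Since ln(1+u) ~ u for small u, this behaves like (2m)·(-5/m) → -10.
So the limit is e^(-10).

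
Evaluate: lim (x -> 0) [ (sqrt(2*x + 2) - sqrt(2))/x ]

√(2)/2

A 0/0 form; rationalise with √(2 + 2x) + √2. This collapses the numerator to 2x, leaving 2/(√(2 + 2x) + √2) → 2/(2√2) = √(2)/2.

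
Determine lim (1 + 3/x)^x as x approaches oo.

e^(3)

The base → 1 and the exponent → ∞: a 1^∞ form.
Take logarithms: (x)·ln(1 + 3/x). Since ln(1+u) ~ u for small u, this behaves like (x)·(3/x) → 3.
So the limit is e^(3).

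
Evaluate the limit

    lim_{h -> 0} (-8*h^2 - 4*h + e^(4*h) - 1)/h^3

32/3

Direct substitution gives 0/0.
Apply L'Hôpital: lim (-16*h + 4*e^(4*h) - 4)/(3*h^2), still 0/0.
Apply L'Hôpital: lim (16*e^(4*h) - 16)/(6*h), still 0/0.
After 3 applications of L'Hôpital's rule the quotient is (64*e^(4*h))/(6); substituting h = 0 gives 32/3.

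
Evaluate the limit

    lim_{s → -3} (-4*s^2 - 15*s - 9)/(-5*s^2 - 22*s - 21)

Direct substitution gives 0/0, so factor. Both numerator and denominator have (s + 3) as a factor.
After cancelling, the expression reduces to (-4*s - 3)/(-5*s - 7).
Substituting s = -3 gives 9/8.

9/8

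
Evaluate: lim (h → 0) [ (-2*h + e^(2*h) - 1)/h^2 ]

2

Direct substitution gives 0/0.
Apply L'Hôpital: lim (2*e^(2*h) - 2)/(2*h), still 0/0.
After 2 applications of L'Hôpital's rule the quotient is (4*e^(2*h))/(2); substituting h = 0 gives 2.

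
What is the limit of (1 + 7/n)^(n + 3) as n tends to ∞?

The base → 1 and the exponent → ∞: a 1^∞ form.
Take logarithms: (n + 3)·ln(1 + 7/n). Since ln(1+u) ~ u for small u, this behaves like (n)·(7/n) → 7.
So the limit is e^(7).

e^(7)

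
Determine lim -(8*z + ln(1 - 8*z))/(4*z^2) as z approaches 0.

8

Direct substitution gives 0/0.
Apply L'Hôpital: lim (8 - 8/(1 - 8*z))/(-8*z), still 0/0.
After 2 applications of L'Hôpital's rule the quotient is (-64/(1 - 8*z)^2)/(-8); substituting z = 0 gives 8.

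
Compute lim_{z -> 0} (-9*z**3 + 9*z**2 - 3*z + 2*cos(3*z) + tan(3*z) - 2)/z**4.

Substitution gives 0/0 (the numerator vanishes to order 4).
Expand each term to order z^4: the coefficient of z^4 in tan(3z) is 0 and in 2·cos(3z) is 27/4.
Lower-order terms cancel with the polynomial part, so the numerator is (27/4)·z^4 + o(z^4), and the limit is (27/4)/(1) = 27/4.

27/4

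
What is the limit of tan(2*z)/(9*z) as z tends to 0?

2/9

Substitution gives 0/0.
Since tan(u)/u → 1 as u → 0, tan(2z)/(2z) → 1 and the limit is 2/9.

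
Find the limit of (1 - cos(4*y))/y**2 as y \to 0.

Substitution gives 0/0.
Use (1 − cos u)/u² → 1/2 with u = 4y: the limit is 4²/(2·1) = 8.

8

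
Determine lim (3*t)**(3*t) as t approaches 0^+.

1

Base → 0⁺ and exponent → 0⁺: a 0^0 form.
Take logs: 3t·ln(3t). This is 0·(−∞); rewriting as ln(3t)/(1/(3t)) and applying L'Hôpital gives 0.
Hence the limit is e^0 = 1.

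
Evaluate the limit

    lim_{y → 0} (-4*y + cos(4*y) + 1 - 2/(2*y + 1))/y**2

-16

Substitution gives 0/0 (the numerator vanishes to order 2).
Expand each term to order y^2: the coefficient of y^2 in -2·1/(1 + 2y) is -8 and in cos(4y) is -8.
Lower-order terms cancel with the polynomial part, so the numerator is (-16)·y^2 + o(y^2), and the limit is (-16)/(1) = -16.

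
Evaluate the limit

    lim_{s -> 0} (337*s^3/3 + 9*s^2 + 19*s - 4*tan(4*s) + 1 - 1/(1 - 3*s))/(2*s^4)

-81/2

Substitution gives 0/0 (the numerator vanishes to order 4).
Expand each term to order s^4: the coefficient of s^4 in −1/(1 - 3s) is -81 and in -4·tan(4s) is 0.
Lower-order terms cancel with the polynomial part, so the numerator is (-81)·s^4 + o(s^4), and the limit is (-81)/(2) = -81/2.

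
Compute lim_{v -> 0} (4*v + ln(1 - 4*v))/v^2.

Direct substitution gives 0/0.
Apply L'Hôpital: lim (4 - 4/(1 - 4*v))/(2*v), still 0/0.
After 2 applications of L'Hôpital's rule the quotient is (-16/(1 - 4*v)^2)/(2); substituting v = 0 gives -8.

-8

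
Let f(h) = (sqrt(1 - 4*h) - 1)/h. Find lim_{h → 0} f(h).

Substitution gives 0/0. Multiply numerator and denominator by the conjugate √(1 - 4h) + √1.
The numerator becomes (1 - 4h) − 1 = -4h, so the expression simplifies to -4/(√(1 - 4h) + √1).
Letting h → 0 gives -4/(2√1) = -2.

-2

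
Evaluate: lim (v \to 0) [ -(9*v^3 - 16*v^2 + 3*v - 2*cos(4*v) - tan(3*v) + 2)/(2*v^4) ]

32/3

Substitution gives 0/0; apply L'Hôpital's rule 4 times.
After differentiating numerator and denominator 4 times the quotient is (-512*cos(4*v) - 1944*tan(3*v)^5 - 3240*tan(3*v)^3 - 1296*tan(3*v))/(-48); at v = 0 this is 32/3.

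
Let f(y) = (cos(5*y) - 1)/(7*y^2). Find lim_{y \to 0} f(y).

-25/14

Direct substitution gives 0/0.
Apply L'Hôpital: lim (-5*sin(5*y))/(14*y), still 0/0.
After 2 applications of L'Hôpital's rule the quotient is (-25*cos(5*y))/(14); substituting y = 0 gives -25/14.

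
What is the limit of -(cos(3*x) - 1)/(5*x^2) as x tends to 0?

9/10

Direct substitution gives 0/0.
Apply L'Hôpital: lim (-3*sin(3*x))/(-10*x), still 0/0.
After 2 applications of L'Hôpital's rule the quotient is (-9*cos(3*x))/(-10); substituting x = 0 gives 9/10.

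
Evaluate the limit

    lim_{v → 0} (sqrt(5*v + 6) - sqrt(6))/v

5*√(6)/12

A 0/0 form; rationalise with √(6 + 5v) + √6. This collapses the numerator to 5v, leaving 5/(√(6 + 5v) + √6) → 5/(2√6) = 5*√(6)/12.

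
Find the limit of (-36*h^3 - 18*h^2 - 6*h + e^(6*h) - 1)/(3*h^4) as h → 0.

Direct substitution gives 0/0.
Apply L'Hôpital: lim (-108*h^2 - 36*h + 6*e^(6*h) - 6)/(12*h^3), still 0/0.
Apply L'Hôpital: lim (-216*h + 36*e^(6*h) - 36)/(36*h^2), still 0/0.
Apply L'Hôpital: lim (216*e^(6*h) - 216)/(72*h), still 0/0.
After 4 applications of L'Hôpital's rule the quotient is (1296*e^(6*h))/(72); substituting h = 0 gives 18.

18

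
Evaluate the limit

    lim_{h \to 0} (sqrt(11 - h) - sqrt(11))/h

-√(11)/22

Substitution gives 0/0. Multiply numerator and denominator by the conjugate √(11 - h) + √11.
The numerator becomes (11 - h) − 11 = -h, so the expression simplifies to -1/(√(11 - h) + √11).
Letting h → 0 gives -1/(2√11) = -√(11)/22.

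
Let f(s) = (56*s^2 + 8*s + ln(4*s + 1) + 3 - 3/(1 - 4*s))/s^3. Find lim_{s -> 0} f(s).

-512/3

Substitution gives 0/0 (the numerator vanishes to order 3).
Expand each term to order s^3: the coefficient of s^3 in ln(1 + 4s) is 64/3 and in -3·1/(1 - 4s) is -192.
Lower-order terms cancel with the polynomial part, so the numerator is (-512/3)·s^3 + o(s^3), and the limit is (-512/3)/(1) = -512/3.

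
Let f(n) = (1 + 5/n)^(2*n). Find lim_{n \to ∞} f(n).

e^(10)

The base → 1 and the exponent → ∞: a 1^∞ form.
Take logarithms: (2n)·ln(1 + 5/n). Since ln(1+u) ~ u for small u, this behaves like (2n)·(5/n) → 10.
So the limit is e^(10).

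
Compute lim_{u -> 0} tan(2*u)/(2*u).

1

Substitution gives 0/0.
Since tan(θ)/θ → 1 as θ → 0, tan(2u)/(2u) → 1 and the limit is 2/2 = 1.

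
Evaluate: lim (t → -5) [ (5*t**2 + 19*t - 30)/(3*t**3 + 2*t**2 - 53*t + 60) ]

Direct substitution gives 0/0, so factor. Both numerator and denominator have (t + 5) as a factor.
After cancelling, the expression reduces to (5*t - 6)/(3*t^2 - 13*t + 12).
Substituting t = -5 gives -31/152.

-31/152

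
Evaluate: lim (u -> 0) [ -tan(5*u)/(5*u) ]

Substitution gives 0/0.
Since tan(θ)/θ → 1 as θ → 0, tan(5u)/(5u) → 1 and the limit is 5/(-5) = -1.

-1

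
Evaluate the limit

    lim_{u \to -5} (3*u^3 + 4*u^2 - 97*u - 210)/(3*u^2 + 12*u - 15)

At u = -5 both the top and bottom vanish — a removable singularity. Factoring out (u + 5) from each leaves (3*u^2 - 11*u - 42)/(3*u - 3), which at u = -5 equals -44/9.

-44/9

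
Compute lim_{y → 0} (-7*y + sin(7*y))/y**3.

-343/6

Direct substitution gives 0/0.
Apply L'Hôpital: lim (7*cos(7*y) - 7)/(3*y^2), still 0/0.
Apply L'Hôpital: lim (-49*sin(7*y))/(6*y), still 0/0.
After 3 applications of L'Hôpital's rule the quotient is (-343*cos(7*y))/(6); substituting y = 0 gives -343/6.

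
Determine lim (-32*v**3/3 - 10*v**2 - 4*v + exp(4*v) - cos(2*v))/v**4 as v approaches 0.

10

Substitution gives 0/0 (the numerator vanishes to order 4).
Expand each term to order v^4: the coefficient of v^4 in −cos(2v) is -2/3 and in e^(4v) is 32/3.
Lower-order terms cancel with the polynomial part, so the numerator is (10)·v^4 + o(v^4), and the limit is (10)/(1) = 10.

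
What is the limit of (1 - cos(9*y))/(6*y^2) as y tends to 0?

27/4

Substitution gives 0/0.
Use (1 − cos u)/u² → 1/2 with u = 9y: the limit is 9²/(2·6) = 27/4.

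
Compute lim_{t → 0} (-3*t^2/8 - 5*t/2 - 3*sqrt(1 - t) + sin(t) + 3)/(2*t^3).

1/96

Substitution gives 0/0 (the numerator vanishes to order 3).
Expand each term to order t^3: the coefficient of t^3 in -3·√(1 - t) is 3/16 and in sin(t) is -1/6.
Lower-order terms cancel with the polynomial part, so the numerator is (1/48)·t^3 + o(t^3), and the limit is (1/48)/(2) = 1/96.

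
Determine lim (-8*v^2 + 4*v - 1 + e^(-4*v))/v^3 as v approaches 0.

-32/3

Direct substitution gives 0/0.
Apply L'Hôpital: lim (-16*v + 4 - 4*e^(-4*v))/(3*v^2), still 0/0.
Apply L'Hôpital: lim (-16 + 16*e^(-4*v))/(6*v), still 0/0.
After 3 applications of L'Hôpital's rule the quotient is (-64*e^(-4*v))/(6); substituting v = 0 gives -32/3.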